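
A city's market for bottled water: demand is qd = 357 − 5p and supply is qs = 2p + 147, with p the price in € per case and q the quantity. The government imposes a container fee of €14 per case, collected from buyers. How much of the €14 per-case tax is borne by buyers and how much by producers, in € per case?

Without the tax, 357 − 5p = 2p + 147 gives 7p = 210, so p* = €30 and q* = 207.
With the tax collected from buyers, demand (in seller-price terms) shifts: qd = 357 − 5(p + 14).
New equilibrium: buyers pay €34, producers receive €20, q = 187. (Wedge: pb − ps = 14.)
Burden on buyers: €4; on producers: €10. (They sum to €14.)

Buyers bear €4 per case; producers bear €10 per case.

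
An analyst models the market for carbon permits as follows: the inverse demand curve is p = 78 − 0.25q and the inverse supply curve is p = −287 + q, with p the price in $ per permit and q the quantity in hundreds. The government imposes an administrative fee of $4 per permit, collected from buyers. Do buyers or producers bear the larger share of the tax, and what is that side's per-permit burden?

Producers bear the larger share: $3.2 per permit.

Rewrite in direct form: qd = 312 − 4p and qs = p + 287.
Without the tax, 312 − 4p = p + 287 gives 5p = 25, so p* = $5 and q* = 292.
With the tax collected from buyers, demand (in seller-price terms) shifts: qd = 312 − 4(p + 4).
New equilibrium: buyers pay $5.8, producers receive $1.8, q = 288.8. (Wedge: pb − ps = 4.)
Per-permit burden: buyers $0.8, producers $3.2.
Producers take the larger share because supply is less price-elastic here (demand slope 4 vs supply slope 1).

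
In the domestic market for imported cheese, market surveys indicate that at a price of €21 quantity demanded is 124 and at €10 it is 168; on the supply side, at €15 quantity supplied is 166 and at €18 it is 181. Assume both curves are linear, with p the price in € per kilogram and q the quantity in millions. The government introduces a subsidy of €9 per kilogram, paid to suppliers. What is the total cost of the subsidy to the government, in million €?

Government outlay = €1584 million.

Demand slope: (168 − 124)/(10 − 21) = -4, so qd = 208 − 4p.
Supply slope: (181 − 166)/(18 − 15) = 5, so qs = 5p + 91.
Before the subsidy: set 208 − 4p = 5p + 91 → p* = €13, q* = 156.
With a per-unit subsidy paid to suppliers, each receives p + 9 per unit sold, so supply becomes qs = 5(p + 9) + 91.
Solving gives q = 176 with buyers paying €8 and suppliers receiving €17 (the €9 wedge).
Outlay = t · Q = 9 · 176 = €1584.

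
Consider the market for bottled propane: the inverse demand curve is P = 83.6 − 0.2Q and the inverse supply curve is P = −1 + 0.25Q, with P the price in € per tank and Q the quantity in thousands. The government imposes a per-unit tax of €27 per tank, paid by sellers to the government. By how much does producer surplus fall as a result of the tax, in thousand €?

Producer surplus falls by €2370 thousand.

Inverting to Q(P) form: Qd = 418 − 5P; Qs = 4P + 4.
Without the tax, 418 − 5P = 4P + 4 gives 9P = 414, so P* = €46 and Q* = 188.
With the tax collected from sellers, supply shifts: Qs = 4(P − 27) + 4.
Solving gives Q = 128 with consumers paying €58 and sellers receiving €31 (the €27 wedge).
ΔPS is the trapezoid between Q = 128 and Q = 188 of height €15: ½ · (188 + 128) · 15 = €2370.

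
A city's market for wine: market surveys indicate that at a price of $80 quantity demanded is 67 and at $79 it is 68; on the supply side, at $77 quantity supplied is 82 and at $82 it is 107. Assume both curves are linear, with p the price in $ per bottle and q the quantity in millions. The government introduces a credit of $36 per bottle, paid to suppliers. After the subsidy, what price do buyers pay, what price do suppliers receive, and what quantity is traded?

Buyers pay $45; suppliers receive $81; quantity = 102.

Demand slope: (68 − 67)/(79 − 80) = -1, so qd = 147 − p.
Supply slope: (107 − 82)/(82 − 77) = 5, so qs = 5p − 303.
Without the subsidy, 147 − p = 5p − 303 gives 6p = 450, so p* = $75 and q* = 72.
With a per-unit subsidy paid to suppliers, each receives p + 36 per unit sold, so supply becomes qs = 5(p + 36) − 303.
New equilibrium: buyers pay $45, suppliers receive $81, q = 102. (Wedge: pb − ps = −36.)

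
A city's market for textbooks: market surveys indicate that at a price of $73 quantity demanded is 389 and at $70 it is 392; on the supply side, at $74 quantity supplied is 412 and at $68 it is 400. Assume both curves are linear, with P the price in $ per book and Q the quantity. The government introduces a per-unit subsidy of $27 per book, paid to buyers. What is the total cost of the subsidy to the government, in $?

Government outlay = $11178.

Demand slope: (392 − 389)/(70 − 73) = -1, so Qd = 462 − P.
Supply slope: (400 − 412)/(68 − 74) = 2, so Qs = 2P + 264.
Without the subsidy, 462 − P = 2P + 264 gives 3P = 198, so P* = $66 and Q* = 396.
With a per-unit subsidy paid to buyers, each effectively pays P − 27, so demand becomes Qd = 462 − (P − 27).
Solving gives Q = 414 with buyers paying $48 and sellers receiving $75 (the $27 wedge).
Outlay = t · Q = 27 · 414 = $11178.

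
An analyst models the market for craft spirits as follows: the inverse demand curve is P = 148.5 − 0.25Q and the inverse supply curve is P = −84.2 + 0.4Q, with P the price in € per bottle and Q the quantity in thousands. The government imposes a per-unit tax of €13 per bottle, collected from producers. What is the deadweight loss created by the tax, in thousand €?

Deadweight loss = €130 thousand.

Rewrite in direct form: Qd = 594 − 4P and Qs = 2.5P + 210.5.
Before the tax: set 594 − 4P = 2.5P + 210.5 → P* = €59, Q* = 358.
With the tax collected from producers, supply shifts: Qs = 2.5(P − 13) + 210.5.
Solving gives Q = 338 with consumers paying €64 and producers receiving €51 (the €13 wedge).
Quantity falls by |ΔQ| = |358 − 338| = 20.
DWL = ½ · t · |ΔQ| = ½ · 13 · 20 = €130.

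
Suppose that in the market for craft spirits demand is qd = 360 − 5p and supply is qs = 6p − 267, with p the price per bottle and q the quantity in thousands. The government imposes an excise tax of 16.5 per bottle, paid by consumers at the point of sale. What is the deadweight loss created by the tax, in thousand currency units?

Deadweight loss = 371.25 thousand.

Without the tax, 360 − 5p = 6p − 267 gives 11p = 627, so p* = 57 and q* = 75.
With the tax collected from consumers, demand (in seller-price terms) shifts: qd = 360 − 5(p + 16.5).
Solving gives q = 30 with consumers paying 66 and producers receiving 49.5 (the 16.5 wedge).
Quantity falls by |ΔQ| = |75 − 30| = 45.
DWL = ½ · t · |ΔQ| = ½ · 16.5 · 45 = 371.25.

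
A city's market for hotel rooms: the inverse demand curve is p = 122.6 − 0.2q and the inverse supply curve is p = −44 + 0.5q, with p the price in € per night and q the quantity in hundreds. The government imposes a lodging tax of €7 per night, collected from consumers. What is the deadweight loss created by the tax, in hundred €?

Inverting to q(p) form: qd = 613 − 5p; qs = 2p + 88.
Before the tax: set 613 − 5p = 2p + 88 → p* = €75, q* = 238.
With the tax collected from consumers, demand (in seller-price terms) shifts: qd = 613 − 5(p + 7).
Solving gives q = 228 with consumers paying €77 and suppliers receiving €70 (the €7 wedge).
Quantity falls by |ΔQ| = |238 − 228| = 10.
DWL = ½ · t · |ΔQ| = ½ · 7 · 10 = €35.

Deadweight loss = €35 hundred.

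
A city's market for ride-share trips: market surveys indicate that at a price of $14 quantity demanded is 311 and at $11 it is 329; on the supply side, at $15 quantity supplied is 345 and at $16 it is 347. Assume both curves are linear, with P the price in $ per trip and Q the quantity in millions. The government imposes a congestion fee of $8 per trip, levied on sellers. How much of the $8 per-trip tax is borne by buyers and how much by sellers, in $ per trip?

Buyers bear $2 per trip; sellers bear $6 per trip.

Demand slope: (329 − 311)/(11 − 14) = -6, so Qd = 395 − 6P.
Supply slope: (347 − 345)/(16 − 15) = 2, so Qs = 2P + 315.
Without the tax, 395 − 6P = 2P + 315 gives 8P = 80, so P* = $10 and Q* = 335.
With the tax collected from sellers, supply shifts: Qs = 2(P − 8) + 315.
Solving gives Q = 323 with buyers paying $12 and sellers receiving $4 (the $8 wedge).
Burden on buyers: $2; on sellers: $6. (They sum to $8.)
The less price-elastic side of the market bears the larger share of a per-unit tax.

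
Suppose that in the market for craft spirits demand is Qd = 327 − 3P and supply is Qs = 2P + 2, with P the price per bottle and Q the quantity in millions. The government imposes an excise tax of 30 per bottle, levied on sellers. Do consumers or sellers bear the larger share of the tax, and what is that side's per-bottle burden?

Before the tax: set 327 − 3P = 2P + 2 → P* = 65, Q* = 132.
With the tax collected from sellers, supply shifts: Qs = 2(P − 30) + 2.
Solving gives Q = 96 with consumers paying 77 and sellers receiving 47 (the 30 wedge).
Per-bottle burden: consumers 12, sellers 18.
Sellers take the larger share because supply is less price-elastic here (demand slope 3 vs supply slope 2).
The less price-elastic side of the market bears the larger share of a per-unit tax.

Sellers bear the larger share: 18 per bottle.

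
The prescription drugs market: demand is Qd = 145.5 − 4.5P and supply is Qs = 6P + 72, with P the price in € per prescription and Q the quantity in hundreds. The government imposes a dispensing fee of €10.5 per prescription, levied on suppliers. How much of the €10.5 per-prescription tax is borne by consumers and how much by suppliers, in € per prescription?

Consumers bear €6 per prescription; suppliers bear €4.5 per prescription.

Without the tax, 145.5 − 4.5P = 6P + 72 gives 10.5P = 73.5, so P* = €7 and Q* = 114.
With the tax collected from suppliers, supply shifts: Qs = 6(P − 10.5) + 72.
Solving gives Q = 87 with consumers paying €13 and suppliers receiving €2.5 (the €10.5 wedge).
Burden on consumers: €6; on suppliers: €4.5. (They sum to €10.5.)
The less price-elastic side of the market bears the larger share of a per-unit tax.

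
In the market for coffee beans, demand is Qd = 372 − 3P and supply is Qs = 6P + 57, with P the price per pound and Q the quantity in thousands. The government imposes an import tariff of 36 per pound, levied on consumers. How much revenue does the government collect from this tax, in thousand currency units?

Without the tax, 372 − 3P = 6P + 57 gives 9P = 315, so P* = 35 and Q* = 267.
With the tax collected from consumers, demand (in seller-price terms) shifts: Qd = 372 − 3(P + 36).
Solving gives Q = 195 with consumers paying 59 and suppliers receiving 23 (the 36 wedge).
Revenue = t · Q = 36 · 195 = 7020.

Tax revenue = 7020 thousand.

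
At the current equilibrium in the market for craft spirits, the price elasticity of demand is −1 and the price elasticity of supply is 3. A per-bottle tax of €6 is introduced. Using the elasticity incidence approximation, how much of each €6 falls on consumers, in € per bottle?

Incidence ratio: consumers' share ≈ εs / (εs + |εd|) = 3 / (3 + 1) = 0.75.
So consumers bear ≈ 0.75 × €6 = €4.5; producers bear €1.5.

Consumers bear ≈ €4.5 per bottle.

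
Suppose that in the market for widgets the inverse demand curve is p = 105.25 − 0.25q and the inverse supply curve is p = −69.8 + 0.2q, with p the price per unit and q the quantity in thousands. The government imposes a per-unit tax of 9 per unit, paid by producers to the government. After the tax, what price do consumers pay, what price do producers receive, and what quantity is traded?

Inverting to q(p) form: qd = 421 − 4p; qs = 5p + 349.
Without the tax, 421 − 4p = 5p + 349 gives 9p = 72, so p* = 8 and q* = 389.
With the tax collected from producers, supply shifts: qs = 5(p − 9) + 349.
New equilibrium: consumers pay 13, producers receive 4, q = 369. (Wedge: pb − ps = 9.)
The less price-elastic side of the market bears the larger share of a per-unit tax.

Consumers pay 13; producers receive 4; quantity = 369.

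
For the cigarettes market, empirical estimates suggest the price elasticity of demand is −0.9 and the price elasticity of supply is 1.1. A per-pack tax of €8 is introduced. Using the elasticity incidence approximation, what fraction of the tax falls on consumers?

Incidence ratio: consumers' share ≈ εs / (εs + |εd|) = 1.1 / (1.1 + 0.9) = 0.55.
Supply is the more elastic side, so consumers bear the larger share.

Consumers' share ≈ 0.55.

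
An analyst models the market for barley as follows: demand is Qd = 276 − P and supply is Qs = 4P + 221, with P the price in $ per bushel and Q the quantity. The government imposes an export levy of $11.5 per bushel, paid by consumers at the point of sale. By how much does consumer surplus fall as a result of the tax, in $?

Before the tax: set 276 − P = 4P + 221 → P* = $11, Q* = 265.
With the tax collected from consumers, demand (in seller-price terms) shifts: Qd = 276 − (P + 11.5).
New equilibrium: consumers pay $20.2, suppliers receive $8.7, Q = 255.8. (Wedge: Pb − Ps = 11.5.)
ΔCS is the trapezoid between Q = 255.8 and Q = 265 of height $9.2: ½ · (265 + 255.8) · 9.2 = $2395.68.

Consumer surplus falls by $2395.68.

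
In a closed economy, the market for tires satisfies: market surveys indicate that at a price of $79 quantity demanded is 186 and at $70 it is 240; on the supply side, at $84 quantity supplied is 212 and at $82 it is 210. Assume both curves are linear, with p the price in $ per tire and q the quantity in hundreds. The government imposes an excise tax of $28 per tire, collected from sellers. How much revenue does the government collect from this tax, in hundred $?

Demand slope: (240 − 186)/(70 − 79) = -6, so qd = 660 − 6p.
Supply slope: (210 − 212)/(82 − 84) = 1, so qs = p + 128.
Without the tax, 660 − 6p = p + 128 gives 7p = 532, so p* = $76 and q* = 204.
With the tax collected from sellers, supply shifts: qs = (p − 28) + 128.
New equilibrium: buyers pay $80, sellers receive $52, q = 180. (Wedge: pb − ps = 28.)
Revenue = t · Q = 28 · 180 = $5040.

Tax revenue = $5040 hundred.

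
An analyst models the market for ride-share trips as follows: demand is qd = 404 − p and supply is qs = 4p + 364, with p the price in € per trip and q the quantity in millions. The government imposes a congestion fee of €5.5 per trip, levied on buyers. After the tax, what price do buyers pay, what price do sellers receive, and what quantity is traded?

Before the tax: set 404 − p = 4p + 364 → p* = €8, q* = 396.
With the tax collected from buyers, demand (in seller-price terms) shifts: qd = 404 − (p + 5.5).
New equilibrium: buyers pay €12.4, sellers receive €6.9, q = 391.6. (Wedge: pb − ps = 5.5.)

Buyers pay €12.4; sellers receive €6.9; quantity = 391.6.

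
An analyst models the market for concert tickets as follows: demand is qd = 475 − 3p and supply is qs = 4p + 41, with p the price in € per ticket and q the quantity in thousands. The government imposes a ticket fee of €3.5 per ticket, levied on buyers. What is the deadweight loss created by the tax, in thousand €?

Deadweight loss = €10.5 thousand.

Before the tax: set 475 − 3p = 4p + 41 → p* = €62, q* = 289.
With the tax collected from buyers, demand (in seller-price terms) shifts: qd = 475 − 3(p + 3.5).
Solving gives q = 283 with buyers paying €64 and producers receiving €60.5 (the €3.5 wedge).
Quantity falls by |ΔQ| = |289 − 283| = 6.
DWL = ½ · t · |ΔQ| = ½ · 3.5 · 6 = €10.5.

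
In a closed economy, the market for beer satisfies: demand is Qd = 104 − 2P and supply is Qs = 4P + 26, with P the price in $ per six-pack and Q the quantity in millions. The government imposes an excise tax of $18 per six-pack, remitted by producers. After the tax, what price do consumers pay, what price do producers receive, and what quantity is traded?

Consumers pay $25; producers receive $7; quantity = 54.

Before the tax: set 104 − 2P = 4P + 26 → P* = $13, Q* = 78.
With the tax collected from producers, supply shifts: Qs = 4(P − 18) + 26.
New equilibrium: consumers pay $25, producers receive $7, Q = 54. (Wedge: Pb − Ps = 18.)
The less price-elastic side of the market bears the larger share of a per-unit tax.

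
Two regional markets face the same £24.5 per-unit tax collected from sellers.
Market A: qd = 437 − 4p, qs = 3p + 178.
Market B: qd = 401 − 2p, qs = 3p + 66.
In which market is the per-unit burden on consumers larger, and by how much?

Market A: pre-tax p* = £37, q* = 289; post-tax q = 247; per-unit burden on consumers = £10.5.
Market B: pre-tax p* = £67, q* = 267; post-tax q = 237.6; per-unit burden on consumers = £14.7.
Difference: £10.5 vs £14.7 → market B is larger by £4.2.

Market B, by £4.2.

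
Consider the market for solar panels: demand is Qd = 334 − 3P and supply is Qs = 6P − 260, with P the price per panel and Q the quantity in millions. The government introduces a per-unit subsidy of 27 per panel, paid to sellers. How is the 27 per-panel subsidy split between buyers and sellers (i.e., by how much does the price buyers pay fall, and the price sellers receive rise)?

Buyers gain 18 per panel; sellers gain 9 per panel.

Without the subsidy, 334 − 3P = 6P − 260 gives 9P = 594, so P* = 66 and Q* = 136.
With a per-unit subsidy paid to sellers, each receives P + 27 per unit sold, so supply becomes Qs = 6(P + 27) − 260.
New equilibrium: buyers pay 48, sellers receive 75, Q = 190. (Wedge: Pb − Ps = −27.)
Gain to buyers: 18; to sellers: 9. (They sum to 27.)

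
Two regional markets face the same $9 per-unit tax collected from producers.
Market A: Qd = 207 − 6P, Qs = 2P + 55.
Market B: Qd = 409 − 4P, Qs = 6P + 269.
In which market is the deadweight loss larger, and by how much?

Market B, by $36.45.

Market A: pre-tax P* = $19, Q* = 93; post-tax Q = 79.5; deadweight loss = $60.75.
Market B: pre-tax P* = $14, Q* = 353; post-tax Q = 331.4; deadweight loss = $97.2.
Difference: $60.75 vs $97.2 → market B is larger by $36.45.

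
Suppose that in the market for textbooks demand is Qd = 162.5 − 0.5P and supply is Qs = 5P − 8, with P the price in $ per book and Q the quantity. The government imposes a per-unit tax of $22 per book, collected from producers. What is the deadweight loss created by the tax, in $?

Deadweight loss = $110.

Without the tax, 162.5 − 0.5P = 5P − 8 gives 5.5P = 170.5, so P* = $31 and Q* = 147.
With the tax collected from producers, supply shifts: Qs = 5(P − 22) − 8.
Solving gives Q = 137 with consumers paying $51 and producers receiving $29 (the $22 wedge).
Quantity falls by |ΔQ| = |147 − 137| = 10.
DWL = ½ · t · |ΔQ| = ½ · 22 · 10 = $110.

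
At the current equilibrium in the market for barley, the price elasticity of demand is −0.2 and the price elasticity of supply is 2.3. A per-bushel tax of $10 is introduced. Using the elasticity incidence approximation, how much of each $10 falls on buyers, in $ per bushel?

Buyers bear ≈ $9.2 per bushel.

Incidence ratio: buyers' share ≈ εs / (εs + |εd|) = 2.3 / (2.3 + 0.2) = 0.92.
So buyers bear ≈ 0.92 × $10 = $9.2; sellers bear $0.8.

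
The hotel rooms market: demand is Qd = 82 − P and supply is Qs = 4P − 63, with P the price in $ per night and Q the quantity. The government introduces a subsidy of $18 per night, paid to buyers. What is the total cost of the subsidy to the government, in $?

Government outlay = $1213.2.

Before the subsidy: set 82 − P = 4P − 63 → P* = $29, Q* = 53.
With a per-unit subsidy paid to buyers, each effectively pays P − 18, so demand becomes Qd = 82 − (P − 18).
Solving gives Q = 67.4 with buyers paying $14.6 and producers receiving $32.6 (the $18 wedge).
Outlay = t · Q = 18 · 67.4 = $1213.2.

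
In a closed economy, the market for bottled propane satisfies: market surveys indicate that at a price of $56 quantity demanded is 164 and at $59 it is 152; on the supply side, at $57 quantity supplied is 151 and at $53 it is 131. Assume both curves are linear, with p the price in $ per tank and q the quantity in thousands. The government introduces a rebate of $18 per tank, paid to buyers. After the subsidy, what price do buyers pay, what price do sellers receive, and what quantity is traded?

Buyers pay $48; sellers receive $66; quantity = 196.

Demand slope: (152 − 164)/(59 − 56) = -4, so qd = 388 − 4p.
Supply slope: (131 − 151)/(53 − 57) = 5, so qs = 5p − 134.
Without the subsidy, 388 − 4p = 5p − 134 gives 9p = 522, so p* = $58 and q* = 156.
With a per-unit subsidy paid to buyers, each effectively pays p − 18, so demand becomes qd = 388 − 4(p − 18).
New equilibrium: buyers pay $48, sellers receive $66, q = 196. (Wedge: pb − ps = −18.)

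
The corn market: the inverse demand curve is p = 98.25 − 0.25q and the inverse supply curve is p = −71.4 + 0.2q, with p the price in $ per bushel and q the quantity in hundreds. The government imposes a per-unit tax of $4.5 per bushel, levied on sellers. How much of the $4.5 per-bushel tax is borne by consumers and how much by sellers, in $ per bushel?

Consumers bear $2.5 per bushel; sellers bear $2 per bushel.

Rewrite in direct form: qd = 393 − 4p and qs = 5p + 357.
Without the tax, 393 − 4p = 5p + 357 gives 9p = 36, so p* = $4 and q* = 377.
With the tax collected from sellers, supply shifts: qs = 5(p − 4.5) + 357.
Solving gives q = 367 with consumers paying $6.5 and sellers receiving $2 (the $4.5 wedge).
Burden on consumers: $2.5; on sellers: $2. (They sum to $4.5.)
The less price-elastic side of the market bears the larger share of a per-unit tax.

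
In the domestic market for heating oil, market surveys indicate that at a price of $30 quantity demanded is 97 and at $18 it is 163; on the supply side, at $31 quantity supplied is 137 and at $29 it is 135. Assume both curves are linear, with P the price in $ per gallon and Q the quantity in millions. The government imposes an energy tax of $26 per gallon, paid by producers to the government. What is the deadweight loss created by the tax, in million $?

Deadweight loss = $286 million.

Demand slope: (163 − 97)/(18 − 30) = -5.5, so Qd = 262 − 5.5P.
Supply slope: (135 − 137)/(29 − 31) = 1, so Qs = P + 106.
Before the tax: set 262 − 5.5P = P + 106 → P* = $24, Q* = 130.
With the tax collected from producers, supply shifts: Qs = (P − 26) + 106.
Solving gives Q = 108 with consumers paying $28 and producers receiving $2 (the $26 wedge).
Quantity falls by |ΔQ| = |130 − 108| = 22.
DWL = ½ · t · |ΔQ| = ½ · 26 · 22 = $286.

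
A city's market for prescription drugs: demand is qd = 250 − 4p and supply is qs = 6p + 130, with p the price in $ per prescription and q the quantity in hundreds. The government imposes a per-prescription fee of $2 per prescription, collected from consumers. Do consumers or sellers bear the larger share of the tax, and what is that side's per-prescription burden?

Consumers bear the larger share: $1.2 per prescription.

Before the tax: set 250 − 4p = 6p + 130 → p* = $12, q* = 202.
With the tax collected from consumers, demand (in seller-price terms) shifts: qd = 250 − 4(p + 2).
Solving gives q = 197.2 with consumers paying $13.2 and sellers receiving $11.2 (the $2 wedge).
Per-prescription burden: consumers $1.2, sellers $0.8.
Consumers take the larger share because demand is less price-elastic here (demand slope 4 vs supply slope 6).
The less price-elastic side of the market bears the larger share of a per-unit tax.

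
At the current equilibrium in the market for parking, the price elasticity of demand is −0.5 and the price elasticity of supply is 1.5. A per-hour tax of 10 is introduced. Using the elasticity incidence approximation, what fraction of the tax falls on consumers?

Incidence ratio: consumers' share ≈ εs / (εs + |εd|) = 1.5 / (1.5 + 0.5) = 0.75.
Supply is the more elastic side, so consumers bear the larger share.

Consumers' share ≈ 0.75.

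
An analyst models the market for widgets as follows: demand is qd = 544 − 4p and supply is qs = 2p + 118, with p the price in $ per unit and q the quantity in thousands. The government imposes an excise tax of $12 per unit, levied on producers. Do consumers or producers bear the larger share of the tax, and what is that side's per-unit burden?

Producers bear the larger share: $8 per unit.

Without the tax, 544 − 4p = 2p + 118 gives 6p = 426, so p* = $71 and q* = 260.
With the tax collected from producers, supply shifts: qs = 2(p − 12) + 118.
New equilibrium: consumers pay $75, producers receive $63, q = 244. (Wedge: pb − ps = 12.)
Per-unit burden: consumers $4, producers $8.
Producers take the larger share because supply is less price-elastic here (demand slope 4 vs supply slope 2).
The less price-elastic side of the market bears the larger share of a per-unit tax.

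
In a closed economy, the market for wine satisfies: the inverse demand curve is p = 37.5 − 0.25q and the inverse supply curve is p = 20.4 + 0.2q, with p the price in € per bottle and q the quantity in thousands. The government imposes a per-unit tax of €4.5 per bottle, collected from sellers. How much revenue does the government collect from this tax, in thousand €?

Tax revenue = €126 thousand.

Rewrite in direct form: qd = 150 − 4p and qs = 5p − 102.
Before the tax: set 150 − 4p = 5p − 102 → p* = €28, q* = 38.
With the tax collected from sellers, supply shifts: qs = 5(p − 4.5) − 102.
Solving gives q = 28 with consumers paying €30.5 and sellers receiving €26 (the €4.5 wedge).
Revenue = t · Q = 4.5 · 28 = €126.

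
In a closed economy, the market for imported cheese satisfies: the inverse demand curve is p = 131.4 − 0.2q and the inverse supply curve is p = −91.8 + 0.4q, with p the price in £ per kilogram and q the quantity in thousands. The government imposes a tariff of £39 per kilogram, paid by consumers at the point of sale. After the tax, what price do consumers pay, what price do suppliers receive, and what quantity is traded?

Rewrite in direct form: qd = 657 − 5p and qs = 2.5p + 229.5.
Without the tax, 657 − 5p = 2.5p + 229.5 gives 7.5p = 427.5, so p* = £57 and q* = 372.
With the tax collected from consumers, demand (in seller-price terms) shifts: qd = 657 − 5(p + 39).
Solving gives q = 307 with consumers paying £70 and suppliers receiving £31 (the £39 wedge).

Consumers pay £70; suppliers receive £31; quantity = 307.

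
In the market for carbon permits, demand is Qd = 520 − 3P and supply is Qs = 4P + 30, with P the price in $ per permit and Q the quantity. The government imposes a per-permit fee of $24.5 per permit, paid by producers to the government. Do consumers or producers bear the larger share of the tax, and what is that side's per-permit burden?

Consumers bear the larger share: $14 per permit.

Before the tax: set 520 − 3P = 4P + 30 → P* = $70, Q* = 310.
With the tax collected from producers, supply shifts: Qs = 4(P − 24.5) + 30.
New equilibrium: consumers pay $84, producers receive $59.5, Q = 268. (Wedge: Pb − Ps = 24.5.)
Per-permit burden: consumers $14, producers $10.5.
Consumers take the larger share because demand is less price-elastic here (demand slope 3 vs supply slope 4).
The less price-elastic side of the market bears the larger share of a per-unit tax.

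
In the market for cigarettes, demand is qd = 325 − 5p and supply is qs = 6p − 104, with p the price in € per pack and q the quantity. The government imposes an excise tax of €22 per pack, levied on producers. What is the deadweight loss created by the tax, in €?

Deadweight loss = €660.

Before the tax: set 325 − 5p = 6p − 104 → p* = €39, q* = 130.
With the tax collected from producers, supply shifts: qs = 6(p − 22) − 104.
Solving gives q = 70 with buyers paying €51 and producers receiving €29 (the €22 wedge).
Quantity falls by |ΔQ| = |130 − 70| = 60.
DWL = ½ · t · |ΔQ| = ½ · 22 · 60 = €660.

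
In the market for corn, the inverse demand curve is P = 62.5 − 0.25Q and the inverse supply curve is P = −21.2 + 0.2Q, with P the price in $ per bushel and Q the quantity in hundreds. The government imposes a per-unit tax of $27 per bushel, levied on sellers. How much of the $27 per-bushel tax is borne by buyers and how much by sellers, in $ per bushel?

Rewrite in direct form: Qd = 250 − 4P and Qs = 5P + 106.
Before the tax: set 250 − 4P = 5P + 106 → P* = $16, Q* = 186.
With the tax collected from sellers, supply shifts: Qs = 5(P − 27) + 106.
New equilibrium: buyers pay $31, sellers receive $4, Q = 126. (Wedge: Pb − Ps = 27.)
Burden on buyers: $15; on sellers: $12. (They sum to $27.)
The less price-elastic side of the market bears the larger share of a per-unit tax.

Buyers bear $15 per bushel; sellers bear $12 per bushel.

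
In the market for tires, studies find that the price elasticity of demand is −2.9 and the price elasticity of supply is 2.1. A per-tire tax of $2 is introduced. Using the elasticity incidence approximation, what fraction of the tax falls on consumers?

Consumers' share ≈ 0.42.

Incidence ratio: consumers' share ≈ εs / (εs + |εd|) = 2.1 / (2.1 + 2.9) = 0.42.
Supply is the less elastic side, so consumers bear the smaller share.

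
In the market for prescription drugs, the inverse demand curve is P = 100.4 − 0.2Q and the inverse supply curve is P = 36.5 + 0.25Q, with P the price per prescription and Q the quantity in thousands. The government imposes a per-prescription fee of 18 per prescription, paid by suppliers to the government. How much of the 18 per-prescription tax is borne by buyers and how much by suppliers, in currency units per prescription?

Inverting to Q(P) form: Qd = 502 − 5P; Qs = 4P − 146.
Without the tax, 502 − 5P = 4P − 146 gives 9P = 648, so P* = 72 and Q* = 142.
With the tax collected from suppliers, supply shifts: Qs = 4(P − 18) − 146.
New equilibrium: buyers pay 80, suppliers receive 62, Q = 102. (Wedge: Pb − Ps = 18.)
Burden on buyers: 8; on suppliers: 10. (They sum to 18.)

Buyers bear 8 per prescription; suppliers bear 10 per prescription.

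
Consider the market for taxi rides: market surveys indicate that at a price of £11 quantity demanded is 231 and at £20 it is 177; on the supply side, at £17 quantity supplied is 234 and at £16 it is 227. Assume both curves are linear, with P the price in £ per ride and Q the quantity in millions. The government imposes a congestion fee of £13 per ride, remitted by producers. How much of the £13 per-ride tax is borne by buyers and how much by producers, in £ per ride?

Demand slope: (177 − 231)/(20 − 11) = -6, so Qd = 297 − 6P.
Supply slope: (227 − 234)/(16 − 17) = 7, so Qs = 7P + 115.
Before the tax: set 297 − 6P = 7P + 115 → P* = £14, Q* = 213.
With the tax collected from producers, supply shifts: Qs = 7(P − 13) + 115.
Solving gives Q = 171 with buyers paying £21 and producers receiving £8 (the £13 wedge).
Burden on buyers: £7; on producers: £6. (They sum to £13.)
The less price-elastic side of the market bears the larger share of a per-unit tax.

Buyers bear £7 per ride; producers bear £6 per ride.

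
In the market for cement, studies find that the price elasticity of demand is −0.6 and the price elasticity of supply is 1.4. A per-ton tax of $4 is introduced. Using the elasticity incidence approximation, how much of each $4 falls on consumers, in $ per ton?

Incidence ratio: consumers' share ≈ εs / (εs + |εd|) = 1.4 / (1.4 + 0.6) = 0.7.
So consumers bear ≈ 0.7 × $4 = $2.8; sellers bear $1.2.

Consumers bear ≈ $2.8 per ton.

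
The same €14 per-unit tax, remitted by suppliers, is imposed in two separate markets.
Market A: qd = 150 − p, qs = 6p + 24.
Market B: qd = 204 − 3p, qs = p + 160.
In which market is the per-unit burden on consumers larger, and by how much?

Market A, by €8.5.

Market A: pre-tax p* = €18, q* = 132; post-tax q = 120; per-unit burden on consumers = €12.
Market B: pre-tax p* = €11, q* = 171; post-tax q = 160.5; per-unit burden on consumers = €3.5.
Difference: €12 vs €3.5 → market A is larger by €8.5.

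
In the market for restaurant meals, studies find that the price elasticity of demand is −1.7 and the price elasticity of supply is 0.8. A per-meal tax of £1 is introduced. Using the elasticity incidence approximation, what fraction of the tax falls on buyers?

Buyers' share ≈ 0.32.

Incidence ratio: buyers' share ≈ εs / (εs + |εd|) = 0.8 / (0.8 + 1.7) = 0.32.
Supply is the less elastic side, so buyers bear the smaller share.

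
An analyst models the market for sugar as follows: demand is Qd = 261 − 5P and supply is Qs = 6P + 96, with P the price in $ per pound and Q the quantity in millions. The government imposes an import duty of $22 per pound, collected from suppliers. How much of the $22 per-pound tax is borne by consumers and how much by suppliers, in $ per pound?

Before the tax: set 261 − 5P = 6P + 96 → P* = $15, Q* = 186.
With the tax collected from suppliers, supply shifts: Qs = 6(P − 22) + 96.
Solving gives Q = 126 with consumers paying $27 and suppliers receiving $5 (the $22 wedge).
Burden on consumers: $12; on suppliers: $10. (They sum to $22.)
The less price-elastic side of the market bears the larger share of a per-unit tax.

Consumers bear $12 per pound; suppliers bear $10 per pound.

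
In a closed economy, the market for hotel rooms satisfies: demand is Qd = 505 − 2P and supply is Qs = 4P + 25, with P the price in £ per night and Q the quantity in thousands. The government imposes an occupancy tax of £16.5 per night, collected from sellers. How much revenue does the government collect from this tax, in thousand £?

Tax revenue = £5329.5 thousand.

Without the tax, 505 − 2P = 4P + 25 gives 6P = 480, so P* = £80 and Q* = 345.
With the tax collected from sellers, supply shifts: Qs = 4(P − 16.5) + 25.
Solving gives Q = 323 with consumers paying £91 and sellers receiving £74.5 (the £16.5 wedge).
Revenue = t · Q = 16.5 · 323 = £5329.5.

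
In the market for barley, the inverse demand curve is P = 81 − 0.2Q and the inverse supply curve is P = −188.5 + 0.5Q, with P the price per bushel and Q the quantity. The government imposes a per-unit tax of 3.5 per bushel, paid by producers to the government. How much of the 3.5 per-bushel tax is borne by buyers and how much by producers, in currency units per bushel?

Buyers bear 1 per bushel; producers bear 2.5 per bushel.

Inverting to Q(P) form: Qd = 405 − 5P; Qs = 2P + 377.
Before the tax: set 405 − 5P = 2P + 377 → P* = 4, Q* = 385.
With the tax collected from producers, supply shifts: Qs = 2(P − 3.5) + 377.
Solving gives Q = 380 with buyers paying 5 and producers receiving 1.5 (the 3.5 wedge).
Burden on buyers: 1; on producers: 2.5. (They sum to 3.5.)
The less price-elastic side of the market bears the larger share of a per-unit tax.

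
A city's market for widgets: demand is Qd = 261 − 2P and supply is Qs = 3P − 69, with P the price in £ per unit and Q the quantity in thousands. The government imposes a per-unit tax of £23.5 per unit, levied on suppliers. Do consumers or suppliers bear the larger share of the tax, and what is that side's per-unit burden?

Consumers bear the larger share: £14.1 per unit.

Before the tax: set 261 − 2P = 3P − 69 → P* = £66, Q* = 129.
With the tax collected from suppliers, supply shifts: Qs = 3(P − 23.5) − 69.
New equilibrium: consumers pay £80.1, suppliers receive £56.6, Q = 100.8. (Wedge: Pb − Ps = 23.5.)
Per-unit burden: consumers £14.1, suppliers £9.4.
Consumers take the larger share because demand is less price-elastic here (demand slope 2 vs supply slope 3).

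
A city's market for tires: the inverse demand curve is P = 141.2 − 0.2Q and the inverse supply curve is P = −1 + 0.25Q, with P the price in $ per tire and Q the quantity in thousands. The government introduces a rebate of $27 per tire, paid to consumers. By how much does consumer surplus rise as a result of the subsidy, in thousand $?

Rewrite in direct form: Qd = 706 − 5P and Qs = 4P + 4.
Before the subsidy: set 706 − 5P = 4P + 4 → P* = $78, Q* = 316.
With a per-unit subsidy paid to consumers, each effectively pays P − 27, so demand becomes Qd = 706 − 5(P − 27).
Solving gives Q = 376 with consumers paying $66 and sellers receiving $93 (the $27 wedge).
ΔCS is the trapezoid between Q = 376 and Q = 316 of height $12: ½ · (316 + 376) · 12 = $4152.

Consumer surplus rises by $4152 thousand.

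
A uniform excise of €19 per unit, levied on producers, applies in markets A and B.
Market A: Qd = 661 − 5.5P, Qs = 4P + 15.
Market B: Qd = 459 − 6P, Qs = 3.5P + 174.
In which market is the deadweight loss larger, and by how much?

Market A, by €19.

Market A: pre-tax P* = €68, Q* = 287; post-tax Q = 243; deadweight loss = €418.
Market B: pre-tax P* = €30, Q* = 279; post-tax Q = 237; deadweight loss = €399.
Difference: €418 vs €399 → market A is larger by €19.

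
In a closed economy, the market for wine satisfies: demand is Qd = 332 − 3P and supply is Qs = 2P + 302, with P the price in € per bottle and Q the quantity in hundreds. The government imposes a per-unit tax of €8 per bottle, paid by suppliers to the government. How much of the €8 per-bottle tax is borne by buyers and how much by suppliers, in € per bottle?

Buyers bear €3.2 per bottle; suppliers bear €4.8 per bottle.

Without the tax, 332 − 3P = 2P + 302 gives 5P = 30, so P* = €6 and Q* = 314.
With the tax collected from suppliers, supply shifts: Qs = 2(P − 8) + 302.
Solving gives Q = 304.4 with buyers paying €9.2 and suppliers receiving €1.2 (the €8 wedge).
Burden on buyers: €3.2; on suppliers: €4.8. (They sum to €8.)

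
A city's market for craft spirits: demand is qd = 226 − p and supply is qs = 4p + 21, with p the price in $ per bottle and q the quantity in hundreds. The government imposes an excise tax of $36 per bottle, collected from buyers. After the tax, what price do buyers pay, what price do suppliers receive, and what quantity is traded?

Buyers pay $69.8; suppliers receive $33.8; quantity = 156.2.

Before the tax: set 226 − p = 4p + 21 → p* = $41, q* = 185.
With the tax collected from buyers, demand (in seller-price terms) shifts: qd = 226 − (p + 36).
New equilibrium: buyers pay $69.8, suppliers receive $33.8, q = 156.2. (Wedge: pb − ps = 36.)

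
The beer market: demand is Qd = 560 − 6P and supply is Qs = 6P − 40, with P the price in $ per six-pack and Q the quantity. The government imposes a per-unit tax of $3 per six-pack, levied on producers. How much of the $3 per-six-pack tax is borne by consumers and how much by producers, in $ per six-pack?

Consumers bear $1.5 per six-pack; producers bear $1.5 per six-pack.

Without the tax, 560 − 6P = 6P − 40 gives 12P = 600, so P* = $50 and Q* = 260.
With the tax collected from producers, supply shifts: Qs = 6(P − 3) − 40.
Solving gives Q = 251 with consumers paying $51.5 and producers receiving $48.5 (the $3 wedge).
Burden on consumers: $1.5; on producers: $1.5. (They sum to $3.)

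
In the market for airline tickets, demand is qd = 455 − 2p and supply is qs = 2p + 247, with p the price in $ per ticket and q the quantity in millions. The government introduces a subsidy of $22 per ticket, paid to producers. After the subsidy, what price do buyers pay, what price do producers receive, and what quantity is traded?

Buyers pay $41; producers receive $63; quantity = 373.

Without the subsidy, 455 − 2p = 2p + 247 gives 4p = 208, so p* = $52 and q* = 351.
With a per-unit subsidy paid to producers, each receives p + 22 per unit sold, so supply becomes qs = 2(p + 22) + 247.
New equilibrium: buyers pay $41, producers receive $63, q = 373. (Wedge: pb − ps = −22.)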